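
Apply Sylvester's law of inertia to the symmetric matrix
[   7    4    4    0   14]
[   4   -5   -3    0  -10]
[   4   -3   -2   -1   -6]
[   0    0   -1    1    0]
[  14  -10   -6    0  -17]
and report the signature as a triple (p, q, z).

Answer: (3, 2, 0)

Derivation:
step 0: pivot 7 → sign +
step 1: pivot -51/7 → sign −
step 2: pivot -23/51 → sign −
step 3: pivot 74/23 → sign +
step 4: pivot 3/37 → sign +
signature = (3, 2, 0)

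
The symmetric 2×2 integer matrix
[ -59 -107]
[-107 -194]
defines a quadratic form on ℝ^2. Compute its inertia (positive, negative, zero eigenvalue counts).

step 0: pivot -59 → sign −
step 1: pivot 3/59 → sign +
signature = (1, 1, 0)

Answer: (1, 1, 0)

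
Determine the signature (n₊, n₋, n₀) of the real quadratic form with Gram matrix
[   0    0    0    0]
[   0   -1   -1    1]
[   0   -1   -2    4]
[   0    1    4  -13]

Answer: (0, 3, 1)

Derivation:
step 0: pivot -1 → sign −
step 1: pivot -1 → sign −
step 2: pivot -3 → sign −
step 3: row/col 3 already zero → sign 0
signature = (0, 3, 1)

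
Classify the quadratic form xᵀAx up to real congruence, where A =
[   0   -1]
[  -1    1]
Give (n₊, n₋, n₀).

step 0: pivot 1 → sign +
step 1: pivot -1 → sign −
signature = (1, 1, 0)

Answer: (1, 1, 0)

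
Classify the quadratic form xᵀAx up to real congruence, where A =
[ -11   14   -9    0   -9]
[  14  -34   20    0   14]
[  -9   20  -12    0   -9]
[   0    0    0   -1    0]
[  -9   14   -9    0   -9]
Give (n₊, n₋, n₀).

Answer: (0, 5, 0)

Derivation:
step 0: pivot -11 → sign −
step 1: pivot -178/11 → sign −
step 2: pivot -11/89 → sign −
step 3: pivot -1 → sign −
step 4: pivot -6/11 → sign −
signature = (0, 5, 0)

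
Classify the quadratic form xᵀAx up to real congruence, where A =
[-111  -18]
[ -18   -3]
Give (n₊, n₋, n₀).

Answer: (0, 2, 0)

Derivation:
step 0: pivot -111 → sign −
step 1: pivot -3/37 → sign −
signature = (0, 2, 0)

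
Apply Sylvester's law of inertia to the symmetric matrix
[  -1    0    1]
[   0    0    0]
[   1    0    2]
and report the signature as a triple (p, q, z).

step 0: pivot -1 → sign −
step 1: pivot 3 → sign +
step 2: row/col 2 already zero → sign 0
signature = (1, 1, 1)

Answer: (1, 1, 1)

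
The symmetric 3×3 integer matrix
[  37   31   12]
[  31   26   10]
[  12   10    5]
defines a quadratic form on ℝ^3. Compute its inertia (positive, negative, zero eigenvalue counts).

step 0: pivot 37 → sign +
step 1: pivot 1/37 → sign +
step 2: pivot 1 → sign +
signature = (3, 0, 0)

Answer: (3, 0, 0)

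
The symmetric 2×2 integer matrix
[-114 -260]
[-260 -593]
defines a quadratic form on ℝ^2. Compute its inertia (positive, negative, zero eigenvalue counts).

step 0: pivot -114 → sign −
step 1: pivot -1/57 → sign −
signature = (0, 2, 0)

Answer: (0, 2, 0)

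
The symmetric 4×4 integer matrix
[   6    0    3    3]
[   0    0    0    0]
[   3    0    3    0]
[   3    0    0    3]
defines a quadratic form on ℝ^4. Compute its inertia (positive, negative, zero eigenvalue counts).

Answer: (2, 0, 2)

Derivation:
step 0: pivot 6 → sign +
step 1: pivot 3/2 → sign +
step 2: row/col 2 already zero → sign 0
step 3: row/col 3 already zero → sign 0
signature = (2, 0, 2)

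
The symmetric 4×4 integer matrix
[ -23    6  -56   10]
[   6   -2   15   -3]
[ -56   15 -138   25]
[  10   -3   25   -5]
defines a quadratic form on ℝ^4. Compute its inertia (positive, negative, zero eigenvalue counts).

step 0: pivot -23 → sign −
step 1: pivot -10/23 → sign −
step 2: pivot -13/10 → sign −
step 3: pivot -3/13 → sign −
signature = (0, 4, 0)

Answer: (0, 4, 0)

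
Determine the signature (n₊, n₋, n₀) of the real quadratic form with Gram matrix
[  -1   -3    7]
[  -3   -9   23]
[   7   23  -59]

Answer: (1, 2, 0)

Derivation:
step 0: pivot -1 → sign −
step 1: pivot -10 → sign −
step 2: pivot 2/5 → sign +
signature = (1, 2, 0)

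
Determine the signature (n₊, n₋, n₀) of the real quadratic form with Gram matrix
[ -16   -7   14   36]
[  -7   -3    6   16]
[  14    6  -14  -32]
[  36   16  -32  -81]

Answer: (1, 3, 0)

Derivation:
step 0: pivot -16 → sign −
step 1: pivot 1/16 → sign +
step 2: pivot -2 → sign −
step 3: pivot -1 → sign −
signature = (1, 3, 0)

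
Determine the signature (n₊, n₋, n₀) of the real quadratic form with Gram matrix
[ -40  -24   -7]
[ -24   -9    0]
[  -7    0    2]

step 0: pivot -40 → sign −
step 1: pivot 27/5 → sign +
step 2: pivot -1/24 → sign −
signature = (1, 2, 0)

Answer: (1, 2, 0)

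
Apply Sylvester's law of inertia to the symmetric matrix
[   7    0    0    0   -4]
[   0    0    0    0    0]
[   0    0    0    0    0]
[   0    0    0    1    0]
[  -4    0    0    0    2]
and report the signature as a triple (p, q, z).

step 0: pivot 7 → sign +
step 1: pivot 1 → sign +
step 2: pivot -2/7 → sign −
step 3: row/col 3 already zero → sign 0
step 4: row/col 4 already zero → sign 0
signature = (2, 1, 2)

Answer: (2, 1, 2)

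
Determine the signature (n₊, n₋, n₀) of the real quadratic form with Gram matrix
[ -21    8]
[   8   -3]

Answer: (1, 1, 0)

Derivation:
step 0: pivot -21 → sign −
step 1: pivot 1/21 → sign +
signature = (1, 1, 0)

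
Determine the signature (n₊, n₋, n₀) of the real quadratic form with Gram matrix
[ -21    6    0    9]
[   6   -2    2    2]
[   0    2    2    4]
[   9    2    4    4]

step 0: pivot -21 → sign −
step 1: pivot -2/7 → sign −
step 2: pivot 16 → sign +
step 3: row/col 3 already zero → sign 0
signature = (1, 2, 1)

Answer: (1, 2, 1)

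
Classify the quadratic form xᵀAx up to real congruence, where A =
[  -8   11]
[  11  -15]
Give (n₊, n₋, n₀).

step 0: pivot -8 → sign −
step 1: pivot 1/8 → sign +
signature = (1, 1, 0)

Answer: (1, 1, 0)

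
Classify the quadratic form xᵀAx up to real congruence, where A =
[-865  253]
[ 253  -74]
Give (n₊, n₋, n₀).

Answer: (0, 2, 0)

Derivation:
step 0: pivot -865 → sign −
step 1: pivot -1/865 → sign −
signature = (0, 2, 0)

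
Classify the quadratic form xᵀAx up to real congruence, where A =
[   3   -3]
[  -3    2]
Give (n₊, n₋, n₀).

Answer: (1, 1, 0)

Derivation:
step 0: pivot 3 → sign +
step 1: pivot -1 → sign −
signature = (1, 1, 0)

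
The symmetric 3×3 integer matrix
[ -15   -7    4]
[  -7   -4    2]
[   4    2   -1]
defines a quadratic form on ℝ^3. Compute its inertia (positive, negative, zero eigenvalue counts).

step 0: pivot -15 → sign −
step 1: pivot -11/15 → sign −
step 2: pivot 1/11 → sign +
signature = (1, 2, 0)

Answer: (1, 2, 0)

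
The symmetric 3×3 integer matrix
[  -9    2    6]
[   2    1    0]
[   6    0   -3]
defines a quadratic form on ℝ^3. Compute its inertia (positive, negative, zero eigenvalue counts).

Answer: (1, 2, 0)

Derivation:
step 0: pivot -9 → sign −
step 1: pivot 13/9 → sign +
step 2: pivot -3/13 → sign −
signature = (1, 2, 0)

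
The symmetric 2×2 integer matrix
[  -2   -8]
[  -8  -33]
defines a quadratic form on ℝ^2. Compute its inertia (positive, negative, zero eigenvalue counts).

step 0: pivot -2 → sign −
step 1: pivot -1 → sign −
signature = (0, 2, 0)

Answer: (0, 2, 0)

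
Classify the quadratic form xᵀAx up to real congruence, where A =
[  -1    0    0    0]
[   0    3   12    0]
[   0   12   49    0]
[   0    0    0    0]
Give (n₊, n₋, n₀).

Answer: (2, 1, 1)

Derivation:
step 0: pivot -1 → sign −
step 1: pivot 3 → sign +
step 2: pivot 1 → sign +
step 3: row/col 3 already zero → sign 0
signature = (2, 1, 1)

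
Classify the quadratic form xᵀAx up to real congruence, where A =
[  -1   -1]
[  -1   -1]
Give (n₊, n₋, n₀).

Answer: (0, 1, 1)

Derivation:
step 0: pivot -1 → sign −
step 1: row/col 1 already zero → sign 0
signature = (0, 1, 1)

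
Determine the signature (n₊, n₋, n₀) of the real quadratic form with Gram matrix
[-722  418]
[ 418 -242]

Answer: (0, 1, 1)

Derivation:
step 0: pivot -722 → sign −
step 1: row/col 1 already zero → sign 0
signature = (0, 1, 1)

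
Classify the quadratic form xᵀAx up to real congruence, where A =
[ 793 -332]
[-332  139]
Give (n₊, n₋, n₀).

Answer: (2, 0, 0)

Derivation:
step 0: pivot 793 → sign +
step 1: pivot 3/793 → sign +
signature = (2, 0, 0)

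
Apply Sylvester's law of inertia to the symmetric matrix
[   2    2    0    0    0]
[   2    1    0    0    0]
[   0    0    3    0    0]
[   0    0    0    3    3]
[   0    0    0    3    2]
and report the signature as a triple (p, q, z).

Answer: (3, 2, 0)

Derivation:
step 0: pivot 2 → sign +
step 1: pivot -1 → sign −
step 2: pivot 3 → sign +
step 3: pivot 3 → sign +
step 4: pivot -1 → sign −
signature = (3, 2, 0)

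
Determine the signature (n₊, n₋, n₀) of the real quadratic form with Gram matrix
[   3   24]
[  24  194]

Answer: (2, 0, 0)

Derivation:
step 0: pivot 3 → sign +
step 1: pivot 2 → sign +
signature = (2, 0, 0)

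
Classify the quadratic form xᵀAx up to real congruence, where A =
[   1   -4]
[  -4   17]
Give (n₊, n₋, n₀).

step 0: pivot 1 → sign +
step 1: pivot 1 → sign +
signature = (2, 0, 0)

Answer: (2, 0, 0)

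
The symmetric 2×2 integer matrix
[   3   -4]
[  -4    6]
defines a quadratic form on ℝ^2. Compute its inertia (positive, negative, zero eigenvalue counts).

Answer: (2, 0, 0)

Derivation:
step 0: pivot 3 → sign +
step 1: pivot 2/3 → sign +
signature = (2, 0, 0)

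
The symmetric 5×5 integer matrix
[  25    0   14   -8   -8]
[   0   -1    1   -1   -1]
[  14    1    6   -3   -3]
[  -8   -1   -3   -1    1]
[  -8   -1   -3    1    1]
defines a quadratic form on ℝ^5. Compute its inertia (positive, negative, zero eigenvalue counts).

step 0: pivot 25 → sign +
step 1: pivot -1 → sign −
step 2: pivot -21/25 → sign −
step 3: pivot -16/7 → sign −
step 4: pivot -1/4 → sign −
signature = (1, 4, 0)

Answer: (1, 4, 0)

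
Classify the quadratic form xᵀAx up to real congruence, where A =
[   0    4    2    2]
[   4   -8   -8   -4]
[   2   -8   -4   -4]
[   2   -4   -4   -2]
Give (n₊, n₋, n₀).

Answer: (2, 1, 1)

Derivation:
step 0: pivot -8 → sign −
step 1: pivot 2 → sign +
step 2: pivot 2 → sign +
step 3: row/col 3 already zero → sign 0
signature = (2, 1, 1)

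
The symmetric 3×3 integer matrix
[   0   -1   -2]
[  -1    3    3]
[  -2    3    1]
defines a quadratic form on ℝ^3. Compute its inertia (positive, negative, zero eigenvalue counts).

step 0: pivot 3 → sign +
step 1: pivot -1/3 → sign −
step 2: pivot 1 → sign +
signature = (2, 1, 0)

Answer: (2, 1, 0)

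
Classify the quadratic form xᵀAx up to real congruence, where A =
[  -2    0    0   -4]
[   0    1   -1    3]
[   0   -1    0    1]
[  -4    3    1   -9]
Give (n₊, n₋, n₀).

Answer: (2, 2, 0)

Derivation:
step 0: pivot -2 → sign −
step 1: pivot 1 → sign +
step 2: pivot -1 → sign −
step 3: pivot 6 → sign +
signature = (2, 2, 0)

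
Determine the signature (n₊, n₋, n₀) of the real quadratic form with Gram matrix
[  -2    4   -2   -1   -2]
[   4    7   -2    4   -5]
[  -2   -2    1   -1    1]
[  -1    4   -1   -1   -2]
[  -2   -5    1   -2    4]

step 0: pivot -2 → sign −
step 1: pivot 15 → sign +
step 2: pivot 3/5 → sign +
step 3: pivot -11/6 → sign −
step 4: pivot 6/11 → sign +
signature = (3, 2, 0)

Answer: (3, 2, 0)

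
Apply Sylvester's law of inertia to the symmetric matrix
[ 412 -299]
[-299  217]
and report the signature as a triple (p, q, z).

Answer: (2, 0, 0)

Derivation:
step 0: pivot 412 → sign +
step 1: pivot 3/412 → sign +
signature = (2, 0, 0)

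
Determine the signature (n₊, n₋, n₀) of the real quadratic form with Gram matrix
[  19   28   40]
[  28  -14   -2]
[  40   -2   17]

Answer: (2, 1, 0)

Derivation:
step 0: pivot 19 → sign +
step 1: pivot -1050/19 → sign −
step 2: pivot 1/175 → sign +
signature = (2, 1, 0)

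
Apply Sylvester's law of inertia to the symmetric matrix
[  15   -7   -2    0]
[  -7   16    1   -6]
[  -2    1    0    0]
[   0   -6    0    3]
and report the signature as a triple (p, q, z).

step 0: pivot 15 → sign +
step 1: pivot 191/15 → sign +
step 2: pivot -51/191 → sign −
step 3: pivot 3/17 → sign +
signature = (3, 1, 0)

Answer: (3, 1, 0)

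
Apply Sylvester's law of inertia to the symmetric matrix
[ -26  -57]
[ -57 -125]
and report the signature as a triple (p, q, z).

Answer: (0, 2, 0)

Derivation:
step 0: pivot -26 → sign −
step 1: pivot -1/26 → sign −
signature = (0, 2, 0)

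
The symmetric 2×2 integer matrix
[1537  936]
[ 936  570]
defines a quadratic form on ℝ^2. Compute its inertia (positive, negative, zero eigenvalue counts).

Answer: (1, 1, 0)

Derivation:
step 0: pivot 1537 → sign +
step 1: pivot -6/1537 → sign −
signature = (1, 1, 0)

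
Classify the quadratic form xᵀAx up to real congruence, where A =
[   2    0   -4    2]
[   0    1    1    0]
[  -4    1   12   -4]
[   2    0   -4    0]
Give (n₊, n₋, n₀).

Answer: (3, 1, 0)

Derivation:
step 0: pivot 2 → sign +
step 1: pivot 1 → sign +
step 2: pivot 3 → sign +
step 3: pivot -2 → sign −
signature = (3, 1, 0)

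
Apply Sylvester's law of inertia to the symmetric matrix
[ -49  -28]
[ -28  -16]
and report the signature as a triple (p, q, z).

step 0: pivot -49 → sign −
step 1: row/col 1 already zero → sign 0
signature = (0, 1, 1)

Answer: (0, 1, 1)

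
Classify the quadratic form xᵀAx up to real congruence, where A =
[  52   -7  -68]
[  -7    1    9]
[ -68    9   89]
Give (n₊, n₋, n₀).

step 0: pivot 52 → sign +
step 1: pivot 3/52 → sign +
step 2: pivot -1/3 → sign −
signature = (2, 1, 0)

Answer: (2, 1, 0)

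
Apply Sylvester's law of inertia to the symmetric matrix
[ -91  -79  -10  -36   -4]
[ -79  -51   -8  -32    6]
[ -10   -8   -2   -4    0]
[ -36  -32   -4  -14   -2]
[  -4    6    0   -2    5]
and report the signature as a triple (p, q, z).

Answer: (3, 2, 0)

Derivation:
step 0: pivot -91 → sign −
step 1: pivot 1600/91 → sign +
step 2: pivot -371/400 → sign −
step 3: pivot 78/371 → sign +
step 4: pivot 1/13 → sign +
signature = (3, 2, 0)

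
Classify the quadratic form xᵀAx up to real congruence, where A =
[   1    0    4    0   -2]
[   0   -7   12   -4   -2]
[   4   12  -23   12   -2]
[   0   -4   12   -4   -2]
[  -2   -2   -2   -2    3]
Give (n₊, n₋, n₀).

Answer: (1, 3, 1)

Derivation:
step 0: pivot 1 → sign +
step 1: pivot -7 → sign −
step 2: pivot -129/7 → sign −
step 3: pivot -12/43 → sign −
step 4: row/col 4 already zero → sign 0
signature = (1, 3, 1)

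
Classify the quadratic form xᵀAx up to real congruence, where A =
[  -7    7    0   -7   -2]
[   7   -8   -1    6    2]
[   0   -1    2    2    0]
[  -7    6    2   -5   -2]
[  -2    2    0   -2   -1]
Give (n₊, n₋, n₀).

step 0: pivot -7 → sign −
step 1: pivot -1 → sign −
step 2: pivot 3 → sign +
step 3: pivot -3/7 → sign −
step 4: row/col 4 already zero → sign 0
signature = (1, 3, 1)

Answer: (1, 3, 1)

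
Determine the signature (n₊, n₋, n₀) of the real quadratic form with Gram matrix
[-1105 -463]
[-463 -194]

Answer: (0, 2, 0)

Derivation:
step 0: pivot -1105 → sign −
step 1: pivot -1/1105 → sign −
signature = (0, 2, 0)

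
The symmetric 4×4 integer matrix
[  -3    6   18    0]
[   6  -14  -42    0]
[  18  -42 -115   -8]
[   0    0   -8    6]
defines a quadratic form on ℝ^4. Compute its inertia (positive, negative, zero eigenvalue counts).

step 0: pivot -3 → sign −
step 1: pivot -2 → sign −
step 2: pivot 11 → sign +
step 3: pivot 2/11 → sign +
signature = (2, 2, 0)

Answer: (2, 2, 0)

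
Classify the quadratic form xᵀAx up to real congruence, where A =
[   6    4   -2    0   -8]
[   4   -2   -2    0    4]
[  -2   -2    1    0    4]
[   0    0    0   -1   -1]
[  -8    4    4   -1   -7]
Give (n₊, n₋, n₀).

step 0: pivot 6 → sign +
step 1: pivot -14/3 → sign −
step 2: pivot 3/7 → sign +
step 3: pivot -1 → sign −
step 4: pivot 2 → sign +
signature = (3, 2, 0)

Answer: (3, 2, 0)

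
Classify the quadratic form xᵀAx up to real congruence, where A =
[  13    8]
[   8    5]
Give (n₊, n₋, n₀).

Answer: (2, 0, 0)

Derivation:
step 0: pivot 13 → sign +
step 1: pivot 1/13 → sign +
signature = (2, 0, 0)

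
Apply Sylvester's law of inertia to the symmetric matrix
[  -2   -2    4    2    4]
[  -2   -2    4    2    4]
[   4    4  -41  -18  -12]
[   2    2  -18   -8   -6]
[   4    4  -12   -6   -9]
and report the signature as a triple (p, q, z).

step 0: pivot -2 → sign −
step 1: pivot -33 → sign −
step 2: pivot -2/33 → sign −
step 3: pivot 1 → sign +
step 4: row/col 4 already zero → sign 0
signature = (1, 3, 1)

Answer: (1, 3, 1)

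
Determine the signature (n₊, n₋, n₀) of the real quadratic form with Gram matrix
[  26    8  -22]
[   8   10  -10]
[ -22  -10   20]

step 0: pivot 26 → sign +
step 1: pivot 98/13 → sign +
step 2: row/col 2 already zero → sign 0
signature = (2, 0, 1)

Answer: (2, 0, 1)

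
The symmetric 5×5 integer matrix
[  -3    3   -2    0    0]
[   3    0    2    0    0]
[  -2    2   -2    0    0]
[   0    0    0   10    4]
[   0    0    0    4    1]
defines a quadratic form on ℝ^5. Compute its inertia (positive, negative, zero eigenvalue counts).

step 0: pivot -3 → sign −
step 1: pivot 3 → sign +
step 2: pivot -2/3 → sign −
step 3: pivot 10 → sign +
step 4: pivot -3/5 → sign −
signature = (2, 3, 0)

Answer: (2, 3, 0)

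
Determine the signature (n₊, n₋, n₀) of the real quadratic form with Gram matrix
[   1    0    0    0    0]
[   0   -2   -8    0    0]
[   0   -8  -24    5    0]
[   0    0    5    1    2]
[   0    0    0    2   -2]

step 0: pivot 1 → sign +
step 1: pivot -2 → sign −
step 2: pivot 8 → sign +
step 3: pivot -17/8 → sign −
step 4: pivot -2/17 → sign −
signature = (2, 3, 0)

Answer: (2, 3, 0)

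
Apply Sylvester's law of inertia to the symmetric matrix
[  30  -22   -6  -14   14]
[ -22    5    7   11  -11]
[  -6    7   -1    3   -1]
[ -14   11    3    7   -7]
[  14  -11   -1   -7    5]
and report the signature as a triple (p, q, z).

step 0: pivot 30 → sign +
step 1: pivot -167/15 → sign −
step 2: pivot -266/167 → sign −
step 3: pivot 80/133 → sign +
step 4: pivot 3/20 → sign +
signature = (3, 2, 0)

Answer: (3, 2, 0)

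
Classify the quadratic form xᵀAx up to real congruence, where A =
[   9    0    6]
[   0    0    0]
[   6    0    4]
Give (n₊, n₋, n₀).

Answer: (1, 0, 2)

Derivation:
step 0: pivot 9 → sign +
step 1: row/col 1 already zero → sign 0
step 2: row/col 2 already zero → sign 0
signature = (1, 0, 2)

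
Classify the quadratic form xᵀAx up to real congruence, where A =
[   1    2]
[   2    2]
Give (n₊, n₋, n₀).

Answer: (1, 1, 0)

Derivation:
step 0: pivot 1 → sign +
step 1: pivot -2 → sign −
signature = (1, 1, 0)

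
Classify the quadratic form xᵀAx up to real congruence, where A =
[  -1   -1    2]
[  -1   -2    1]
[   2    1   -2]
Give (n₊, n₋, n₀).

step 0: pivot -1 → sign −
step 1: pivot -1 → sign −
step 2: pivot 3 → sign +
signature = (1, 2, 0)

Answer: (1, 2, 0)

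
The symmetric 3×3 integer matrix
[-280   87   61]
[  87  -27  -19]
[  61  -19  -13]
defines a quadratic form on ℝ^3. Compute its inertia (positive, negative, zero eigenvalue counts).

Answer: (2, 1, 0)

Derivation:
step 0: pivot -280 → sign −
step 1: pivot 9/280 → sign +
step 2: pivot 2/9 → sign +
signature = (2, 1, 0)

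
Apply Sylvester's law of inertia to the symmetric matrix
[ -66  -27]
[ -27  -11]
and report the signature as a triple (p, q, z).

step 0: pivot -66 → sign −
step 1: pivot 1/22 → sign +
signature = (1, 1, 0)

Answer: (1, 1, 0)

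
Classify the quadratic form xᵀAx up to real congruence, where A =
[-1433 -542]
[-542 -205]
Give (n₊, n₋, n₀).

step 0: pivot -1433 → sign −
step 1: pivot -1/1433 → sign −
signature = (0, 2, 0)

Answer: (0, 2, 0)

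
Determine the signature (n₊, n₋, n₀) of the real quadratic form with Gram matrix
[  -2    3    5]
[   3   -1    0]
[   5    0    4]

step 0: pivot -2 → sign −
step 1: pivot 7/2 → sign +
step 2: pivot 3/7 → sign +
signature = (2, 1, 0)

Answer: (2, 1, 0)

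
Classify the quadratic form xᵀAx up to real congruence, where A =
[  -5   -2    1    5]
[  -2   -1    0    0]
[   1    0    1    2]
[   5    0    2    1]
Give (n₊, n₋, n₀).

step 0: pivot -5 → sign −
step 1: pivot -1/5 → sign −
step 2: pivot 2 → sign +
step 3: pivot 3/2 → sign +
signature = (2, 2, 0)

Answer: (2, 2, 0)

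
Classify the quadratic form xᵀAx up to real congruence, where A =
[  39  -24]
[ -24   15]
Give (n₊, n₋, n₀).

step 0: pivot 39 → sign +
step 1: pivot 3/13 → sign +
signature = (2, 0, 0)

Answer: (2, 0, 0)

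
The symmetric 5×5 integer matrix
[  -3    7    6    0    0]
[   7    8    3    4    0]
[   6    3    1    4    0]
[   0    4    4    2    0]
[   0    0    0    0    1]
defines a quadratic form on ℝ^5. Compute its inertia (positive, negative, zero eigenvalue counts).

Answer: (4, 1, 0)

Derivation:
step 0: pivot -3 → sign −
step 1: pivot 73/3 → sign +
step 2: pivot 82/73 → sign +
step 3: pivot 2/41 → sign +
step 4: pivot 1 → sign +
signature = (4, 1, 0)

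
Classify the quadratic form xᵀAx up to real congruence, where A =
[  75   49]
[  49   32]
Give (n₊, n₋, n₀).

Answer: (1, 1, 0)

Derivation:
step 0: pivot 75 → sign +
step 1: pivot -1/75 → sign −
signature = (1, 1, 0)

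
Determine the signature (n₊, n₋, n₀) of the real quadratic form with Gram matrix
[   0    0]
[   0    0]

step 0: row/col 0 already zero → sign 0
step 1: row/col 1 already zero → sign 0
signature = (0, 0, 2)

Answer: (0, 0, 2)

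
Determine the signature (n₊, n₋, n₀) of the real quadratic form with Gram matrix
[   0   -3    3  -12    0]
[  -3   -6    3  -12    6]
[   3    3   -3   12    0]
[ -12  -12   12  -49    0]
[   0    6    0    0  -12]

Answer: (1, 3, 1)

Derivation:
step 0: pivot -6 → sign −
step 1: pivot 3/2 → sign +
step 2: pivot -3 → sign −
step 3: pivot -1 → sign −
step 4: row/col 4 already zero → sign 0
signature = (1, 3, 1)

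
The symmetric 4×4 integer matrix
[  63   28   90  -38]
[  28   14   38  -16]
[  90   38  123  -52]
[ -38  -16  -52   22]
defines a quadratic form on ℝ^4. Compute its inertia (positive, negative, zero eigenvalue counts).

step 0: pivot 63 → sign +
step 1: pivot 14/9 → sign +
step 2: pivot -57/7 → sign −
step 3: pivot 2/133 → sign +
signature = (3, 1, 0)

Answer: (3, 1, 0)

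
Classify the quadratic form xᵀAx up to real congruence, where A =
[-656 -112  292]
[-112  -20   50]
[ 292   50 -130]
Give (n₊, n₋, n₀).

step 0: pivot -656 → sign −
step 1: pivot -36/41 → sign −
step 2: row/col 2 already zero → sign 0
signature = (0, 2, 1)

Answer: (0, 2, 1)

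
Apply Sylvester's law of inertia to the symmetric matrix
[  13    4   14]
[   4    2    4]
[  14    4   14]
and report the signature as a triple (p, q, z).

Answer: (2, 1, 0)

Derivation:
step 0: pivot 13 → sign +
step 1: pivot 10/13 → sign +
step 2: pivot -6/5 → sign −
signature = (2, 1, 0)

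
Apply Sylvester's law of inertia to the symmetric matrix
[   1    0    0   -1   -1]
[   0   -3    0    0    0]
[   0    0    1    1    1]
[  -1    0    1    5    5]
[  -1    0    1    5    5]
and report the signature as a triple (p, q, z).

step 0: pivot 1 → sign +
step 1: pivot -3 → sign −
step 2: pivot 1 → sign +
step 3: pivot 3 → sign +
step 4: row/col 4 already zero → sign 0
signature = (3, 1, 1)

Answer: (3, 1, 1)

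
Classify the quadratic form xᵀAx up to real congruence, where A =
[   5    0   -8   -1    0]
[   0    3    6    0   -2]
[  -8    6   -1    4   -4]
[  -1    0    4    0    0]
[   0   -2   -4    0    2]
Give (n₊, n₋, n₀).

Answer: (4, 1, 0)

Derivation:
step 0: pivot 5 → sign +
step 1: pivot 3 → sign +
step 2: pivot -129/5 → sign −
step 3: pivot 1/43 → sign +
step 4: pivot 2/3 → sign +
signature = (4, 1, 0)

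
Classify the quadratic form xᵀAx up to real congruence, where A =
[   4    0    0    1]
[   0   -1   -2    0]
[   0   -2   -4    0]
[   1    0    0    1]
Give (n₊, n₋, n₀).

step 0: pivot 4 → sign +
step 1: pivot -1 → sign −
step 2: pivot 3/4 → sign +
step 3: row/col 3 already zero → sign 0
signature = (2, 1, 1)

Answer: (2, 1, 1)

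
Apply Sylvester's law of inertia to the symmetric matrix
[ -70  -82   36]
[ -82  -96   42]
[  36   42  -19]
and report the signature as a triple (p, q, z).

step 0: pivot -70 → sign −
step 1: pivot 2/35 → sign +
step 2: pivot -1 → sign −
signature = (1, 2, 0)

Answer: (1, 2, 0)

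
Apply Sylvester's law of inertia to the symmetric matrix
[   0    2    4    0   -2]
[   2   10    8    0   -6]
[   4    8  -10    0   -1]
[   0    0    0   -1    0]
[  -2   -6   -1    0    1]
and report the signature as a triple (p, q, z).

Answer: (1, 4, 0)

Derivation:
step 0: pivot 10 → sign +
step 1: pivot -2/5 → sign −
step 2: pivot -2 → sign −
step 3: pivot -1 → sign −
step 4: pivot -1/2 → sign −
signature = (1, 4, 0)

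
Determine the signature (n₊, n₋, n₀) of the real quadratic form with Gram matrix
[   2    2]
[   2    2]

step 0: pivot 2 → sign +
step 1: row/col 1 already zero → sign 0
signature = (1, 0, 1)

Answer: (1, 0, 1)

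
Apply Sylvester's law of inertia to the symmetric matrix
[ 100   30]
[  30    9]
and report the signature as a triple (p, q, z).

Answer: (1, 0, 1)

Derivation:
step 0: pivot 100 → sign +
step 1: row/col 1 already zero → sign 0
signature = (1, 0, 1)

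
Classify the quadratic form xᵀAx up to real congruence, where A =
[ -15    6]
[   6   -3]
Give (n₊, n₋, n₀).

Answer: (0, 2, 0)

Derivation:
step 0: pivot -15 → sign −
step 1: pivot -3/5 → sign −
signature = (0, 2, 0)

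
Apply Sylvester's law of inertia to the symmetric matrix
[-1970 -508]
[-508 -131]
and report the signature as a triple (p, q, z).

Answer: (0, 2, 0)

Derivation:
step 0: pivot -1970 → sign −
step 1: pivot -3/985 → sign −
signature = (0, 2, 0)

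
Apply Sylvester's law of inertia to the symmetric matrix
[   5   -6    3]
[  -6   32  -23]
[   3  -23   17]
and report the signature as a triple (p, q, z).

Answer: (3, 0, 0)

Derivation:
step 0: pivot 5 → sign +
step 1: pivot 124/5 → sign +
step 2: pivot 3/124 → sign +
signature = (3, 0, 0)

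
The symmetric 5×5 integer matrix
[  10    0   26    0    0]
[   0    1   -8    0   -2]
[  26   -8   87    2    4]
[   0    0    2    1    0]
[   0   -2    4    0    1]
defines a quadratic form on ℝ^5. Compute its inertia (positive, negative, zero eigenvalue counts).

Answer: (3, 2, 0)

Derivation:
step 0: pivot 10 → sign +
step 1: pivot 1 → sign +
step 2: pivot -223/5 → sign −
step 3: pivot 243/223 → sign +
step 4: pivot -1/27 → sign −
signature = (3, 2, 0)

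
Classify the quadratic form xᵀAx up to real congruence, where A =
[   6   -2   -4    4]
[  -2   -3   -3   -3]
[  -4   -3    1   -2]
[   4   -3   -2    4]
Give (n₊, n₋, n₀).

step 0: pivot 6 → sign +
step 1: pivot -11/3 → sign −
step 2: pivot 38/11 → sign +
step 3: pivot 3/38 → sign +
signature = (3, 1, 0)

Answer: (3, 1, 0)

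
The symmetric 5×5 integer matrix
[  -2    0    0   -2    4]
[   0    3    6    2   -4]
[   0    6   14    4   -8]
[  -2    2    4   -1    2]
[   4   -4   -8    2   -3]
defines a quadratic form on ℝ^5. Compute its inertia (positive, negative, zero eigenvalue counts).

step 0: pivot -2 → sign −
step 1: pivot 3 → sign +
step 2: pivot 2 → sign +
step 3: pivot -1/3 → sign −
step 4: pivot 1 → sign +
signature = (3, 2, 0)

Answer: (3, 2, 0)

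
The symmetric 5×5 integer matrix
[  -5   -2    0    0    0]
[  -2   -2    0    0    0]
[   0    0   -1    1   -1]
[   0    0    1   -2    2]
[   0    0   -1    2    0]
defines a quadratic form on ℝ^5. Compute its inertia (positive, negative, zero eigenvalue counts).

step 0: pivot -5 → sign −
step 1: pivot -6/5 → sign −
step 2: pivot -1 → sign −
step 3: pivot -1 → sign −
step 4: pivot 2 → sign +
signature = (1, 4, 0)

Answer: (1, 4, 0)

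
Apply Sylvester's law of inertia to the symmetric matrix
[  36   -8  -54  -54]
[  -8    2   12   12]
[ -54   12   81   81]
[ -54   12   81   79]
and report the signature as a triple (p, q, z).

step 0: pivot 36 → sign +
step 1: pivot 2/9 → sign +
step 2: pivot -2 → sign −
step 3: row/col 3 already zero → sign 0
signature = (2, 1, 1)

Answer: (2, 1, 1)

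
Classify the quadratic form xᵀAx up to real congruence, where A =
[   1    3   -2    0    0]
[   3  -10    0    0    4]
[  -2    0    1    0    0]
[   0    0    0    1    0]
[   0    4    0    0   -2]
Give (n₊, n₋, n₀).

Answer: (3, 2, 0)

Derivation:
step 0: pivot 1 → sign +
step 1: pivot -19 → sign −
step 2: pivot -21/19 → sign −
step 3: pivot 1 → sign +
step 4: pivot 2/7 → sign +
signature = (3, 2, 0)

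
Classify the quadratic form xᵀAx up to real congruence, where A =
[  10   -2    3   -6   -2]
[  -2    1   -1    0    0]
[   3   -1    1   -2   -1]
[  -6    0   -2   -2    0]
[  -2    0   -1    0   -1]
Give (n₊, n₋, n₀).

step 0: pivot 10 → sign +
step 1: pivot 3/5 → sign +
step 2: pivot -1/6 → sign −
step 3: pivot -2 → sign −
step 4: pivot 3 → sign +
signature = (3, 2, 0)

Answer: (3, 2, 0)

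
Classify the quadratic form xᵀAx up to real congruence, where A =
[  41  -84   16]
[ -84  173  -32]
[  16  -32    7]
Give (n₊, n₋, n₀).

Answer: (3, 0, 0)

Derivation:
step 0: pivot 41 → sign +
step 1: pivot 37/41 → sign +
step 2: pivot 3/37 → sign +
signature = (3, 0, 0)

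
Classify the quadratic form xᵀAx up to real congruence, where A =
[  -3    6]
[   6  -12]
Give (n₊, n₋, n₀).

step 0: pivot -3 → sign −
step 1: row/col 1 already zero → sign 0
signature = (0, 1, 1)

Answer: (0, 1, 1)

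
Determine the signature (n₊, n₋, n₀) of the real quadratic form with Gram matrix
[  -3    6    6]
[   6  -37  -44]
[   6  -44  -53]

Answer: (0, 3, 0)

Derivation:
step 0: pivot -3 → sign −
step 1: pivot -25 → sign −
step 2: pivot -1/25 → sign −
signature = (0, 3, 0)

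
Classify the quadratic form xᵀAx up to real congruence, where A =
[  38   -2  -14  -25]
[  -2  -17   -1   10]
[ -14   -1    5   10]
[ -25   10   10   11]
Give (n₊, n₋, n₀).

step 0: pivot 38 → sign +
step 1: pivot -325/19 → sign −
step 2: pivot 6/325 → sign +
step 3: pivot -3/2 → sign −
signature = (2, 2, 0)

Answer: (2, 2, 0)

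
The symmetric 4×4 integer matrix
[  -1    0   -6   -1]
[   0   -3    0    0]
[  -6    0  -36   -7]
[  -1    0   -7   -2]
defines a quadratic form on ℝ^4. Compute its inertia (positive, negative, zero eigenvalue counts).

step 0: pivot -1 → sign −
step 1: pivot -3 → sign −
step 2: pivot -1 → sign −
step 3: pivot 1 → sign +
signature = (1, 3, 0)

Answer: (1, 3, 0)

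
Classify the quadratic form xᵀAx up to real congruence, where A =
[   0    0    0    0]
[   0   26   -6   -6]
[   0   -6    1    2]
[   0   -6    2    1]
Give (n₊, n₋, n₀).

step 0: pivot 26 → sign +
step 1: pivot -5/13 → sign −
step 2: pivot 3/5 → sign +
step 3: row/col 3 already zero → sign 0
signature = (2, 1, 1)

Answer: (2, 1, 1)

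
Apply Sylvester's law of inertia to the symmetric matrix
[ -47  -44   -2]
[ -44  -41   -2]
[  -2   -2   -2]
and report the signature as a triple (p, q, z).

step 0: pivot -47 → sign −
step 1: pivot 9/47 → sign +
step 2: pivot -2 → sign −
signature = (1, 2, 0)

Answer: (1, 2, 0)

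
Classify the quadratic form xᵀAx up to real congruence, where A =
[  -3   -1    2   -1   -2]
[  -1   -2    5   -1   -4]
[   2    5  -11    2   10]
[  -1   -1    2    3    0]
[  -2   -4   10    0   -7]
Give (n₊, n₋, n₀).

step 0: pivot -3 → sign −
step 1: pivot -5/3 → sign −
step 2: pivot 8/5 → sign +
step 3: pivot 7/2 → sign +
step 4: pivot -1/7 → sign −
signature = (2, 3, 0)

Answer: (2, 3, 0)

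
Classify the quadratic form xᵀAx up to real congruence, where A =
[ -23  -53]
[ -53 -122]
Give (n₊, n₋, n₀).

step 0: pivot -23 → sign −
step 1: pivot 3/23 → sign +
signature = (1, 1, 0)

Answer: (1, 1, 0)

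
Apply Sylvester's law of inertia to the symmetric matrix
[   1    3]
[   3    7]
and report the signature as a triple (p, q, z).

Answer: (1, 1, 0)

Derivation:
step 0: pivot 1 → sign +
step 1: pivot -2 → sign −
signature = (1, 1, 0)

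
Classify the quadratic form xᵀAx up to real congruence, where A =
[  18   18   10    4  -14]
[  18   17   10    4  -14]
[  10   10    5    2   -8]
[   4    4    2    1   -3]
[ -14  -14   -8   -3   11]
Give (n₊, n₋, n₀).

Answer: (2, 2, 1)

Derivation:
step 0: pivot 18 → sign +
step 1: pivot -1 → sign −
step 2: pivot -5/9 → sign −
step 3: pivot 1/5 → sign +
step 4: row/col 4 already zero → sign 0
signature = (2, 2, 1)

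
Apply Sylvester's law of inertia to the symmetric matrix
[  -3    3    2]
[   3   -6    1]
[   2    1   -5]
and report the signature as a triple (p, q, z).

Answer: (0, 3, 0)

Derivation:
step 0: pivot -3 → sign −
step 1: pivot -3 → sign −
step 2: pivot -2/3 → sign −
signature = (0, 3, 0)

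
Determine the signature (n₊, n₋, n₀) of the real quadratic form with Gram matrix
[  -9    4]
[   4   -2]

Answer: (0, 2, 0)

Derivation:
step 0: pivot -9 → sign −
step 1: pivot -2/9 → sign −
signature = (0, 2, 0)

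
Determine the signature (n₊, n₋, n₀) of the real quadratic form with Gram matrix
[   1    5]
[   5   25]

Answer: (1, 0, 1)

Derivation:
step 0: pivot 1 → sign +
step 1: row/col 1 already zero → sign 0
signature = (1, 0, 1)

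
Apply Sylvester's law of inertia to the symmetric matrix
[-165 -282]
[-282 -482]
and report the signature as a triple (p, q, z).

Answer: (0, 2, 0)

Derivation:
step 0: pivot -165 → sign −
step 1: pivot -2/55 → sign −
signature = (0, 2, 0)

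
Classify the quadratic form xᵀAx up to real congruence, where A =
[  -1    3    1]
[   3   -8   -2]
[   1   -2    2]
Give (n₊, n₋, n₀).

Answer: (2, 1, 0)

Derivation:
step 0: pivot -1 → sign −
step 1: pivot 1 → sign +
step 2: pivot 2 → sign +
signature = (2, 1, 0)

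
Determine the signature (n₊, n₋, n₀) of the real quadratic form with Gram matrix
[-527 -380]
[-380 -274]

Answer: (1, 1, 0)

Derivation:
step 0: pivot -527 → sign −
step 1: pivot 2/527 → sign +
signature = (1, 1, 0)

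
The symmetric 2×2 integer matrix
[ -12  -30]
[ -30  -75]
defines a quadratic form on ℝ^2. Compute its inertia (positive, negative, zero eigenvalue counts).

step 0: pivot -12 → sign −
step 1: row/col 1 already zero → sign 0
signature = (0, 1, 1)

Answer: (0, 1, 1)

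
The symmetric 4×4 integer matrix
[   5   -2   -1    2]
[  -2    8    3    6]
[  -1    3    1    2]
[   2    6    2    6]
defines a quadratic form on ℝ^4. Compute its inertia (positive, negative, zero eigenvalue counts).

Answer: (2, 2, 0)

Derivation:
step 0: pivot 5 → sign +
step 1: pivot 36/5 → sign +
step 2: pivot -5/36 → sign −
step 3: pivot -6/5 → sign −
signature = (2, 2, 0)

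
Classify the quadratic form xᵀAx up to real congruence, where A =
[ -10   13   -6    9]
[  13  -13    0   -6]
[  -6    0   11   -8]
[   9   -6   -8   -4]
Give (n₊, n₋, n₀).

Answer: (1, 3, 0)

Derivation:
step 0: pivot -10 → sign −
step 1: pivot 39/10 → sign +
step 2: pivot -1 → sign −
step 3: pivot -3/13 → sign −
signature = (1, 3, 0)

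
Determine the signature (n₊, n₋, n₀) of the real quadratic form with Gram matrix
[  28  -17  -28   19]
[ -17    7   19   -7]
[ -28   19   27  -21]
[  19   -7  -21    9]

Answer: (2, 2, 0)

Derivation:
step 0: pivot 28 → sign +
step 1: pivot -93/28 → sign −
step 2: pivot 19/93 → sign +
step 3: pivot -6/19 → sign −
signature = (2, 2, 0)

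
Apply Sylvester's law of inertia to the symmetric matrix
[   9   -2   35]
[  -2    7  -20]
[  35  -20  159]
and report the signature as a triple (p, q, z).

Answer: (3, 0, 0)

Derivation:
step 0: pivot 9 → sign +
step 1: pivot 59/9 → sign +
step 2: pivot 6/59 → sign +
signature = (3, 0, 0)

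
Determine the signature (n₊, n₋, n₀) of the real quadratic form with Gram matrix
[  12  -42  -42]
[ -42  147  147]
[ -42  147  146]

step 0: pivot 12 → sign +
step 1: pivot -1 → sign −
step 2: row/col 2 already zero → sign 0
signature = (1, 1, 1)

Answer: (1, 1, 1)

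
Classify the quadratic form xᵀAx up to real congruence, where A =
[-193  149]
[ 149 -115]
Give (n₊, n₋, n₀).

Answer: (1, 1, 0)

Derivation:
step 0: pivot -193 → sign −
step 1: pivot 6/193 → sign +
signature = (1, 1, 0)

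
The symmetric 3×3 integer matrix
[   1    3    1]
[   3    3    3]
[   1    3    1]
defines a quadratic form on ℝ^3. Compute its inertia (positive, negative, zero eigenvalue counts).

Answer: (1, 1, 1)

Derivation:
step 0: pivot 1 → sign +
step 1: pivot -6 → sign −
step 2: row/col 2 already zero → sign 0
signature = (1, 1, 1)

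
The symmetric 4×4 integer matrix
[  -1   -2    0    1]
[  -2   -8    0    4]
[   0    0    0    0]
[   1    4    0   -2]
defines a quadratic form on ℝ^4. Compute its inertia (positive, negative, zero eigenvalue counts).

Answer: (0, 2, 2)

Derivation:
step 0: pivot -1 → sign −
step 1: pivot -4 → sign −
step 2: row/col 2 already zero → sign 0
step 3: row/col 3 already zero → sign 0
signature = (0, 2, 2)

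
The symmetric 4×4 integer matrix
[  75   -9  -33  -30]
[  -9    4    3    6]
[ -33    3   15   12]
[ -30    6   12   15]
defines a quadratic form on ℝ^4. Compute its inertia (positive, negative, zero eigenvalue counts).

Answer: (3, 0, 1)

Derivation:
step 0: pivot 75 → sign +
step 1: pivot 73/25 → sign +
step 2: pivot 12/73 → sign +
step 3: row/col 3 already zero → sign 0
signature = (3, 0, 1)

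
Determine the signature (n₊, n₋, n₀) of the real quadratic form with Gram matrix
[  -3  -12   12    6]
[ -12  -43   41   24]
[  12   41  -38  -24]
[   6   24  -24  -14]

Answer: (2, 2, 0)

Derivation:
step 0: pivot -3 → sign −
step 1: pivot 5 → sign +
step 2: pivot 1/5 → sign +
step 3: pivot -2 → sign −
signature = (2, 2, 0)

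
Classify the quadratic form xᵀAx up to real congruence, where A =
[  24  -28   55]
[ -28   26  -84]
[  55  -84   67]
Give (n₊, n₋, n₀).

step 0: pivot 24 → sign +
step 1: pivot -20/3 → sign −
step 2: pivot -3/80 → sign −
signature = (1, 2, 0)

Answer: (1, 2, 0)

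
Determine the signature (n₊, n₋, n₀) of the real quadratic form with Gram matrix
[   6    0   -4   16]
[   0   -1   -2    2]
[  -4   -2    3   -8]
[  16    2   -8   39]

step 0: pivot 6 → sign +
step 1: pivot -1 → sign −
step 2: pivot 13/3 → sign +
step 3: pivot -1/13 → sign −
signature = (2, 2, 0)

Answer: (2, 2, 0)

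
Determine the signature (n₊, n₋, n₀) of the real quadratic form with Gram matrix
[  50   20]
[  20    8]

Answer: (1, 0, 1)

Derivation:
step 0: pivot 50 → sign +
step 1: row/col 1 already zero → sign 0
signature = (1, 0, 1)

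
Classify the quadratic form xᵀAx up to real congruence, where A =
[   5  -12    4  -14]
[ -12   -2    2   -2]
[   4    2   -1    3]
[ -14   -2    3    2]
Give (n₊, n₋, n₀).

step 0: pivot 5 → sign +
step 1: pivot -154/5 → sign −
step 2: pivot 13/77 → sign +
step 3: pivot 3/13 → sign +
signature = (3, 1, 0)

Answer: (3, 1, 0)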